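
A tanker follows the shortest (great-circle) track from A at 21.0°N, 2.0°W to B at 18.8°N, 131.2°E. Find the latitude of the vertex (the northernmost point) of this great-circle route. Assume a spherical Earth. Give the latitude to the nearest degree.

The great circle lies in the plane with unit normal n̂ = (p₁ × p₂)/|p₁ × p₂|.
Here n̂_z ≈ +0.739; the vertex latitude is φ_max = arccos|n̂_z| ≈ 42.4°.
Check via Clairaut: cos φ_max = |cos φ₁| · sin C = cos(21.0°)·sin(52.3°) ≈ 0.739, again giving ≈ 42.4°.

≈ 42°N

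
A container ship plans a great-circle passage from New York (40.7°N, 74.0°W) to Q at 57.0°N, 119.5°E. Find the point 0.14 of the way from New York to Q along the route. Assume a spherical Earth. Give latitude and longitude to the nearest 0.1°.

Write both endpoints as unit vectors p₁, p₂ with components (cos φ cos λ, cos φ sin λ, sin φ).
The central angle between the endpoints is δ = arccos(p₁·p₂) ≈ 1.425 rad (81.6°).
Interpolate at f = 0.14 with slerp weights a = sin((1−f)δ)/sin δ ≈ 0.951, b = sin(fδ)/sin δ ≈ 0.200.
p = a·p₁ + b·p₂ ≈ (0.145, -0.598, 0.788); φ = arcsin(p_z) ≈ 52.01°, λ = atan2(p_y, p_x) ≈ -76.37°.

≈ 52.0°N, 76.4°W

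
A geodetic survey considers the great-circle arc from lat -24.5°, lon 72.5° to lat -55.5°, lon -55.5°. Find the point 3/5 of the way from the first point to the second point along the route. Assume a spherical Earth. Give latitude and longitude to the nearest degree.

The haversine formula gives a central angle δ ≈ 1.546 rad (88.6°) between the endpoints.
Interpolate at f = 3/5 with slerp weights a = sin((1−f)δ)/sin δ ≈ 0.580, b = sin(fδ)/sin δ ≈ 0.801.
p = a·p₁ + b·p₂ ≈ (0.416, 0.130, -0.900); φ = arcsin(p_z) ≈ -64.20°, λ = atan2(p_y, p_x) ≈ 17.33°.

≈ lat -64°, lon 17°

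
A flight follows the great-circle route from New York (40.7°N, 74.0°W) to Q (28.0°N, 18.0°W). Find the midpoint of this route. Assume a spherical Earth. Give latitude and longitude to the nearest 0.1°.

From cos δ = sin φ₁ sin φ₂ + cos φ₁ cos φ₂ cos Δλ, the central angle is δ ≈ 0.822 rad (47.1°).
Interpolate at f = 1/2 with slerp weights a = sin((1−f)δ)/sin δ ≈ 0.545, b = sin(fδ)/sin δ ≈ 0.545.
p = a·p₁ + b·p₂ ≈ (0.572, -0.546, 0.612); φ = arcsin(p_z) ≈ 37.72°, λ = atan2(p_y, p_x) ≈ -43.68°.

≈ (37.7°N, 43.7°W)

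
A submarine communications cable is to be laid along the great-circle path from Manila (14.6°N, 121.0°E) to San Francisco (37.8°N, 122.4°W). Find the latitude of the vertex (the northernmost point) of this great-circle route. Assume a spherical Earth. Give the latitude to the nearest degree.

The great circle lies in the plane with unit normal n̂ = (p₁ × p₂)/|p₁ × p₂|.
Here n̂_z ≈ +0.696; the vertex latitude is φ_max = arccos|n̂_z| ≈ 45.9°.
Check via Clairaut: cos φ_max = |cos φ₁| · sin C = cos(14.6°)·sin(46.0°) ≈ 0.696, again giving ≈ 45.9°.

≈ 46°N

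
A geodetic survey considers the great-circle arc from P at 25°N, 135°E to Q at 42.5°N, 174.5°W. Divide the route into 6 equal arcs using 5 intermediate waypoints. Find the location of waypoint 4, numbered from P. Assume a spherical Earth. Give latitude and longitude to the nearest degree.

Convert each endpoint to a unit vector on the sphere (x = cos φ cos λ, y = cos φ sin λ, z = sin φ).
The central angle between the endpoints is δ = arccos(p₁·p₂) ≈ 0.781 rad (44.7°).
Interpolate at f = 4/6 with slerp weights a = sin((1−f)δ)/sin δ ≈ 0.366, b = sin(fδ)/sin δ ≈ 0.707.
p = a·p₁ + b·p₂ ≈ (-0.753, 0.184, 0.632); φ = arcsin(p_z) ≈ 39.19°, λ = atan2(p_y, p_x) ≈ 166.24°.

≈ 39°N, 166°E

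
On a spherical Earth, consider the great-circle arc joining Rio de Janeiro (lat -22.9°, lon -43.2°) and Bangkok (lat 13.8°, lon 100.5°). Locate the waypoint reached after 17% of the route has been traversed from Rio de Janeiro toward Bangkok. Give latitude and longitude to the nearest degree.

≈ lat -24°, lon -16°

The haversine formula gives a central angle δ ≈ 2.521 rad (144.5°) between the endpoints.
Interpolate at f = 0.17 with slerp weights a = sin((1−f)δ)/sin δ ≈ 1.492, b = sin(fδ)/sin δ ≈ 0.715.
p = a·p₁ + b·p₂ ≈ (0.875, -0.258, -0.410); φ = arcsin(p_z) ≈ -24.19°, λ = atan2(p_y, p_x) ≈ -16.41°.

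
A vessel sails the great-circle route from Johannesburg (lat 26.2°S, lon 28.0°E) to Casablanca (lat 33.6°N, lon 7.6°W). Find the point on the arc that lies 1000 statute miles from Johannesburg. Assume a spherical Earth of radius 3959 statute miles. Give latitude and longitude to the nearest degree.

Write both endpoints as unit vectors p₁, p₂ with components (cos φ cos λ, cos φ sin λ, sin φ).
The central angle between the endpoints is δ = arccos(p₁·p₂) ≈ 1.199 rad (68.7°). The total great-circle distance is δ·R ≈ 1.199 × 3959 ≈ 4747 mi, so the target fraction is f = 1000/4747 ≈ 0.211.
Interpolate at f ≈ 0.211 with slerp weights a = sin((1−f)δ)/sin δ ≈ 0.871, b = sin(fδ)/sin δ ≈ 0.268.
p = a·p₁ + b·p₂ ≈ (0.911, 0.337, -0.236); φ = arcsin(p_z) ≈ -13.65°, λ = atan2(p_y, p_x) ≈ 20.31°.

≈ lat 14°S, lon 20°E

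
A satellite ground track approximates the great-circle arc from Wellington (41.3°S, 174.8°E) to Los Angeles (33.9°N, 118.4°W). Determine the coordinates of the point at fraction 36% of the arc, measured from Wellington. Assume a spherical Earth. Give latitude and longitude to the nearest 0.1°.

The haversine formula gives a central angle δ ≈ 1.694 rad (97.0°) between the endpoints.
Interpolate at f = 0.36 with slerp weights a = sin((1−f)δ)/sin δ ≈ 0.890, b = sin(fδ)/sin δ ≈ 0.577.
p = a·p₁ + b·p₂ ≈ (-0.894, -0.361, -0.266); φ = arcsin(p_z) ≈ -15.42°, λ = atan2(p_y, p_x) ≈ -158.03°.

≈ 15.4°S, 158.0°W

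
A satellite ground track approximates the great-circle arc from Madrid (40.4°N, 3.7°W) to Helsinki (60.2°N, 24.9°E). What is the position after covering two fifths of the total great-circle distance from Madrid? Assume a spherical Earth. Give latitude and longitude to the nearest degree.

≈ 49°N, 5°E

From cos δ = sin φ₁ sin φ₂ + cos φ₁ cos φ₂ cos Δλ, the central angle is δ ≈ 0.463 rad (26.5°).
Interpolate at f = 2/5 with slerp weights a = sin((1−f)δ)/sin δ ≈ 0.614, b = sin(fδ)/sin δ ≈ 0.412.
p = a·p₁ + b·p₂ ≈ (0.652, 0.056, 0.756); φ = arcsin(p_z) ≈ 49.09°, λ = atan2(p_y, p_x) ≈ 4.91°.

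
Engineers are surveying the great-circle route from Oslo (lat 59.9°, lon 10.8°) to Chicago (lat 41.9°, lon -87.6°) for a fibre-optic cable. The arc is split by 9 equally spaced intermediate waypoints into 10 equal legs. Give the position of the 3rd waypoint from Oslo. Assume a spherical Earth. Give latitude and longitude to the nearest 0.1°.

≈ lat 64.3°, lon -26.1°

From cos δ = sin φ₁ sin φ₂ + cos φ₁ cos φ₂ cos Δλ, the central angle is δ ≈ 1.020 rad (58.4°).
Interpolate at f = 3/10 with slerp weights a = sin((1−f)δ)/sin δ ≈ 0.769, b = sin(fδ)/sin δ ≈ 0.354.
p = a·p₁ + b·p₂ ≈ (0.390, -0.191, 0.901); φ = arcsin(p_z) ≈ 64.29°, λ = atan2(p_y, p_x) ≈ -26.08°.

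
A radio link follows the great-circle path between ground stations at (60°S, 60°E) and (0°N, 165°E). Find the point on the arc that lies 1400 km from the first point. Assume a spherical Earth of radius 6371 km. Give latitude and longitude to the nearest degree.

Convert each endpoint to a unit vector on the sphere (x = cos φ cos λ, y = cos φ sin λ, z = sin φ).
The central angle between the endpoints is δ = arccos(p₁·p₂) ≈ 1.701 rad (97.4°). The total great-circle distance is δ·R ≈ 1.701 × 6371 ≈ 10834 km, so the target fraction is f = 1400/10834 ≈ 0.129.
Interpolate at f ≈ 0.129 with slerp weights a = sin((1−f)δ)/sin δ ≈ 1.004, b = sin(fδ)/sin δ ≈ 0.220.
p = a·p₁ + b·p₂ ≈ (0.039, 0.492, -0.870); φ = arcsin(p_z) ≈ -60.44°, λ = atan2(p_y, p_x) ≈ 85.49°.

≈ (60°S, 85°E)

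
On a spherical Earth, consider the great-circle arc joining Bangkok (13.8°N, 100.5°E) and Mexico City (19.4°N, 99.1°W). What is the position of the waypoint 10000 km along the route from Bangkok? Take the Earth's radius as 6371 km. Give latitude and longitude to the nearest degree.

Convert each endpoint to a unit vector on the sphere (x = cos φ cos λ, y = cos φ sin λ, z = sin φ).
The central angle between the endpoints is δ = arccos(p₁·p₂) ≈ 2.471 rad (141.6°). The total great-circle distance is δ·R ≈ 2.471 × 6371 ≈ 15745 km, so the target fraction is f = 10000/15745 ≈ 0.635.
Interpolate at f ≈ 0.635 with slerp weights a = sin((1−f)δ)/sin δ ≈ 1.263, b = sin(fδ)/sin δ ≈ 1.610.
p = a·p₁ + b·p₂ ≈ (-0.464, -0.294, 0.836); φ = arcsin(p_z) ≈ 56.72°, λ = atan2(p_y, p_x) ≈ -147.66°.

≈ 57°N, 148°W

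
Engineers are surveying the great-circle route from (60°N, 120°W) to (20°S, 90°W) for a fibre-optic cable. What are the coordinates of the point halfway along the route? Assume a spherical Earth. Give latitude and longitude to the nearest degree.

≈ (21°N, 100°W)

From cos δ = sin φ₁ sin φ₂ + cos φ₁ cos φ₂ cos Δλ, the central angle is δ ≈ 1.460 rad (83.6°).
Interpolate at f = 1/2 with slerp weights a = sin((1−f)δ)/sin δ ≈ 0.671, b = sin(fδ)/sin δ ≈ 0.671.
p = a·p₁ + b·p₂ ≈ (-0.168, -0.921, 0.352); φ = arcsin(p_z) ≈ 20.58°, λ = atan2(p_y, p_x) ≈ -100.32°.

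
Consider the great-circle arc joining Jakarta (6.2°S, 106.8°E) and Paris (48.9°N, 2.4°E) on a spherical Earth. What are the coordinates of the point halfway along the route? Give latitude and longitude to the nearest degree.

From cos δ = sin φ₁ sin φ₂ + cos φ₁ cos φ₂ cos Δλ, the central angle is δ ≈ 1.817 rad (104.1°).
Interpolate at f = 1/2 with slerp weights a = sin((1−f)δ)/sin δ ≈ 0.813, b = sin(fδ)/sin δ ≈ 0.813.
p = a·p₁ + b·p₂ ≈ (0.300, 0.796, 0.525); φ = arcsin(p_z) ≈ 31.67°, λ = atan2(p_y, p_x) ≈ 69.33°.

≈ 32°N, 69°E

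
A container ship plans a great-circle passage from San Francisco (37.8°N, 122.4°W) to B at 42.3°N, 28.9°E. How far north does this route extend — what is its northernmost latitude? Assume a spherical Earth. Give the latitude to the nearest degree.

The great circle lies in the plane with unit normal n̂ = (p₁ × p₂)/|p₁ × p₂|.
Here n̂_z ≈ +0.282; the vertex latitude is φ_max = arccos|n̂_z| ≈ 73.6°.

≈ 74°N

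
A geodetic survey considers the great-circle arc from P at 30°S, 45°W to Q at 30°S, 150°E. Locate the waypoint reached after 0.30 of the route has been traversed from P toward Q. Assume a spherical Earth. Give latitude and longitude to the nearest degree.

Convert each endpoint to a unit vector on the sphere (x = cos φ cos λ, y = cos φ sin λ, z = sin φ).
The central angle between the endpoints is δ = arccos(p₁·p₂) ≈ 2.065 rad (118.3°).
Interpolate at f = 0.30 with slerp weights a = sin((1−f)δ)/sin δ ≈ 1.127, b = sin(fδ)/sin δ ≈ 0.660.
p = a·p₁ + b·p₂ ≈ (0.195, -0.405, -0.893); φ = arcsin(p_z) ≈ -63.30°, λ = atan2(p_y, p_x) ≈ -64.21°.

≈ 63°S, 64°W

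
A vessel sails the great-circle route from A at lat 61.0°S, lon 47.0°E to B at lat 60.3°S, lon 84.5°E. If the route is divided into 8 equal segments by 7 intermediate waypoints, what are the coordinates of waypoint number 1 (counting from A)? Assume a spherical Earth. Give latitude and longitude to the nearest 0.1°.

≈ lat 61.5°S, lon 51.6°E

The haversine formula gives a central angle δ ≈ 0.317 rad (18.1°) between the endpoints.
Interpolate at f = 1/8 with slerp weights a = sin((1−f)δ)/sin δ ≈ 0.878, b = sin(fδ)/sin δ ≈ 0.127.
p = a·p₁ + b·p₂ ≈ (0.296, 0.374, -0.879); φ = arcsin(p_z) ≈ -61.49°, λ = atan2(p_y, p_x) ≈ 51.61°.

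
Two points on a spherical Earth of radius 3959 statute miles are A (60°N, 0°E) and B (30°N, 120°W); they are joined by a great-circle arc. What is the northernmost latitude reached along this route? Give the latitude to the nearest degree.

The great circle lies in the plane with unit normal n̂ = (p₁ × p₂)/|p₁ × p₂|.
Here n̂_z ≈ -0.384; the vertex latitude is φ_max = arccos|n̂_z| ≈ 67.4°.

≈ 67°N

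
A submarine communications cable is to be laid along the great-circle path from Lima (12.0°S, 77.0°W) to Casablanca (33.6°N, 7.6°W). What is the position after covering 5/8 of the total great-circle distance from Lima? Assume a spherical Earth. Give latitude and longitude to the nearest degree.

Convert each endpoint to a unit vector on the sphere (x = cos φ cos λ, y = cos φ sin λ, z = sin φ).
The central angle between the endpoints is δ = arccos(p₁·p₂) ≈ 1.398 rad (80.1°).
Interpolate at f = 5/8 with slerp weights a = sin((1−f)δ)/sin δ ≈ 0.508, b = sin(fδ)/sin δ ≈ 0.778.
p = a·p₁ + b·p₂ ≈ (0.754, -0.570, 0.325); φ = arcsin(p_z) ≈ 18.97°, λ = atan2(p_y, p_x) ≈ -37.08°.

≈ 19°N, 37°W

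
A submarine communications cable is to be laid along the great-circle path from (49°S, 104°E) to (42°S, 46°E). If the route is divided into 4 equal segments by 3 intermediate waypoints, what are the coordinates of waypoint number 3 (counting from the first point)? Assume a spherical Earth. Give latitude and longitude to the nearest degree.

Write both endpoints as unit vectors p₁, p₂ with components (cos φ cos λ, cos φ sin λ, sin φ).
The central angle between the endpoints is δ = arccos(p₁·p₂) ≈ 0.702 rad (40.2°).
Interpolate at f = 3/4 with slerp weights a = sin((1−f)δ)/sin δ ≈ 0.270, b = sin(fδ)/sin δ ≈ 0.778.
p = a·p₁ + b·p₂ ≈ (0.359, 0.588, -0.725); φ = arcsin(p_z) ≈ -46.45°, λ = atan2(p_y, p_x) ≈ 58.61°.

≈ (46°S, 59°E)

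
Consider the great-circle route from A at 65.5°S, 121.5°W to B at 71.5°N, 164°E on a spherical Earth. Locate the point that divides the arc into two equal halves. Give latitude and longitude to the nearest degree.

Write both endpoints as unit vectors p₁, p₂ with components (cos φ cos λ, cos φ sin λ, sin φ).
The central angle between the endpoints is δ = arccos(p₁·p₂) ≈ 2.546 rad (145.9°).
Interpolate at f = 1/2 with slerp weights a = sin((1−f)δ)/sin δ ≈ 1.704, b = sin(fδ)/sin δ ≈ 1.704.
p = a·p₁ + b·p₂ ≈ (-0.889, -0.453, 0.065); φ = arcsin(p_z) ≈ 3.75°, λ = atan2(p_y, p_x) ≈ -152.97°.

≈ 4°N, 153°W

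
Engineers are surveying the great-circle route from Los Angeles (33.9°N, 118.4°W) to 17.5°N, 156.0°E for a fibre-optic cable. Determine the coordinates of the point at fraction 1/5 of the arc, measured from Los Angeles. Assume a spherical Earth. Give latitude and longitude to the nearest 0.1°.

Write both endpoints as unit vectors p₁, p₂ with components (cos φ cos λ, cos φ sin λ, sin φ).
The central angle between the endpoints is δ = arccos(p₁·p₂) ≈ 1.340 rad (76.8°).
Interpolate at f = 1/5 with slerp weights a = sin((1−f)δ)/sin δ ≈ 0.902, b = sin(fδ)/sin δ ≈ 0.272.
p = a·p₁ + b·p₂ ≈ (-0.593, -0.553, 0.585); φ = arcsin(p_z) ≈ 35.80°, λ = atan2(p_y, p_x) ≈ -137.00°.

≈ 35.8°N, 137.0°W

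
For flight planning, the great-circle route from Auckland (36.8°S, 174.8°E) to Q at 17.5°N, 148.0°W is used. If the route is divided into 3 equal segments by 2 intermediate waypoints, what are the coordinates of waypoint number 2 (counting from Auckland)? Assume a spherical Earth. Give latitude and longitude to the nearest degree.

Convert each endpoint to a unit vector on the sphere (x = cos φ cos λ, y = cos φ sin λ, z = sin φ).
The central angle between the endpoints is δ = arccos(p₁·p₂) ≈ 1.128 rad (64.6°).
Interpolate at f = 2/3 with slerp weights a = sin((1−f)δ)/sin δ ≈ 0.406, b = sin(fδ)/sin δ ≈ 0.756.
p = a·p₁ + b·p₂ ≈ (-0.936, -0.353, -0.016); φ = arcsin(p_z) ≈ -0.92°, λ = atan2(p_y, p_x) ≈ -159.35°.

≈ 1°S, 159°W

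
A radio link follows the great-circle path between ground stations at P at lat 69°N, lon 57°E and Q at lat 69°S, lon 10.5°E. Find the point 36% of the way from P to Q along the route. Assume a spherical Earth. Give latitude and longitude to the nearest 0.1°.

≈ lat 19.6°N, lon 36.8°E

The haversine formula gives a central angle δ ≈ 2.471 rad (141.6°) between the endpoints.
Interpolate at f = 0.36 with slerp weights a = sin((1−f)δ)/sin δ ≈ 1.608, b = sin(fδ)/sin δ ≈ 1.249.
p = a·p₁ + b·p₂ ≈ (0.754, 0.565, 0.335); φ = arcsin(p_z) ≈ 19.58°, λ = atan2(p_y, p_x) ≈ 36.84°.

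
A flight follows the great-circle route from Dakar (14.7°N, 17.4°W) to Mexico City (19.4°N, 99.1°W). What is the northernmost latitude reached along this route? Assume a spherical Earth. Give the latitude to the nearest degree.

≈ 22°N

The great circle lies in the plane with unit normal n̂ = (p₁ × p₂)/|p₁ × p₂|.
Here n̂_z ≈ -0.925; the vertex latitude is φ_max = arccos|n̂_z| ≈ 22.4°.
Check via Clairaut: cos φ_max = |cos φ₁| · sin C = cos(14.7°)·sin(72.9°) ≈ 0.925, again giving ≈ 22.4°.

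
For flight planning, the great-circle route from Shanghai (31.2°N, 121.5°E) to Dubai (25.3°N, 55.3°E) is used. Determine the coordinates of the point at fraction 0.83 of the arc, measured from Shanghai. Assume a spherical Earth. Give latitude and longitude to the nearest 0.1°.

≈ 28.7°N, 65.7°E

Convert each endpoint to a unit vector on the sphere (x = cos φ cos λ, y = cos φ sin λ, z = sin φ).
The central angle between the endpoints is δ = arccos(p₁·p₂) ≈ 1.008 rad (57.8°).
Interpolate at f = 0.83 with slerp weights a = sin((1−f)δ)/sin δ ≈ 0.202, b = sin(fδ)/sin δ ≈ 0.878.
p = a·p₁ + b·p₂ ≈ (0.362, 0.800, 0.480); φ = arcsin(p_z) ≈ 28.66°, λ = atan2(p_y, p_x) ≈ 65.66°.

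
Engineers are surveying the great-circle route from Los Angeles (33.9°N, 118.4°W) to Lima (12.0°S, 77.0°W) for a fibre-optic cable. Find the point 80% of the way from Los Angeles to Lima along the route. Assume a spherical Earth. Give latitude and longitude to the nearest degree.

From cos δ = sin φ₁ sin φ₂ + cos φ₁ cos φ₂ cos Δλ, the central angle is δ ≈ 1.055 rad (60.5°).
Interpolate at f = 0.80 with slerp weights a = sin((1−f)δ)/sin δ ≈ 0.241, b = sin(fδ)/sin δ ≈ 0.859.
p = a·p₁ + b·p₂ ≈ (0.094, -0.995, -0.044); φ = arcsin(p_z) ≈ -2.54°, λ = atan2(p_y, p_x) ≈ -84.60°.

≈ 3°S, 85°W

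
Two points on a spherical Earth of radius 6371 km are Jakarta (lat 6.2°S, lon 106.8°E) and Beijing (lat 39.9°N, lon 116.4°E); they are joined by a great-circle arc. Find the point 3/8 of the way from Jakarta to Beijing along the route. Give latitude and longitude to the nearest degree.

The haversine formula gives a central angle δ ≈ 0.819 rad (46.9°) between the endpoints.
Interpolate at f = 3/8 with slerp weights a = sin((1−f)δ)/sin δ ≈ 0.671, b = sin(fδ)/sin δ ≈ 0.414.
p = a·p₁ + b·p₂ ≈ (-0.334, 0.923, 0.193); φ = arcsin(p_z) ≈ 11.13°, λ = atan2(p_y, p_x) ≈ 109.89°.

≈ lat 11°N, lon 110°E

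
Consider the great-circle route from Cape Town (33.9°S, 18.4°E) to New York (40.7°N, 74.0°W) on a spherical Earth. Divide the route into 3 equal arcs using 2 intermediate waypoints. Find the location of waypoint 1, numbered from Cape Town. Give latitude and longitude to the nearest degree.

≈ 9°S, 12°W

The haversine formula gives a central angle δ ≈ 1.971 rad (113.0°) between the endpoints.
Interpolate at f = 1/3 with slerp weights a = sin((1−f)δ)/sin δ ≈ 1.050, b = sin(fδ)/sin δ ≈ 0.663.
p = a·p₁ + b·p₂ ≈ (0.966, -0.208, -0.153); φ = arcsin(p_z) ≈ -8.82°, λ = atan2(p_y, p_x) ≈ -12.17°.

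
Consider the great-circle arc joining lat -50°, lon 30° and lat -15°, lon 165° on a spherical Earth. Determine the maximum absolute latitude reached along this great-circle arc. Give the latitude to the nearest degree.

The great circle lies in the plane with unit normal n̂ = (p₁ × p₂)/|p₁ × p₂|.
Here n̂_z ≈ +0.452; the vertex latitude is φ_max = arccos|n̂_z| ≈ 63.1°.
Check via Clairaut: cos φ_max = |cos φ₁| · sin C = cos(50.0°)·sin(135.3°) ≈ 0.452, again giving ≈ 63.1°.

≈ -63°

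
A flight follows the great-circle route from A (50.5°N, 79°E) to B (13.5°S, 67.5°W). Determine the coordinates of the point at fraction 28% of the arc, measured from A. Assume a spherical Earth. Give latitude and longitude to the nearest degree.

The haversine formula gives a central angle δ ≈ 2.340 rad (134.1°) between the endpoints.
Interpolate at f = 0.28 with slerp weights a = sin((1−f)δ)/sin δ ≈ 1.383, b = sin(fδ)/sin δ ≈ 0.849.
p = a·p₁ + b·p₂ ≈ (0.484, 0.101, 0.869); φ = arcsin(p_z) ≈ 60.38°, λ = atan2(p_y, p_x) ≈ 11.84°.

≈ (60°N, 12°E)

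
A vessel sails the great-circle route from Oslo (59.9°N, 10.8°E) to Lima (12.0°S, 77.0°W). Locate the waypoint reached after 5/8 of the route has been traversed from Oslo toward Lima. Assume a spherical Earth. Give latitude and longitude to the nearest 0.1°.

≈ 20.1°N, 57.9°W

Write both endpoints as unit vectors p₁, p₂ with components (cos φ cos λ, cos φ sin λ, sin φ).
The central angle between the endpoints is δ = arccos(p₁·p₂) ≈ 1.733 rad (99.3°).
Interpolate at f = 5/8 with slerp weights a = sin((1−f)δ)/sin δ ≈ 0.613, b = sin(fδ)/sin δ ≈ 0.895.
p = a·p₁ + b·p₂ ≈ (0.499, -0.795, 0.344); φ = arcsin(p_z) ≈ 20.13°, λ = atan2(p_y, p_x) ≈ -57.90°.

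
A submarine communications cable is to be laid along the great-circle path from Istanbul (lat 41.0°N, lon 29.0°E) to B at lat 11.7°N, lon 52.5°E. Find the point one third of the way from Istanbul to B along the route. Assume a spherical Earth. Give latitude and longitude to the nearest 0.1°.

≈ lat 31.7°N, lon 38.3°E

Write both endpoints as unit vectors p₁, p₂ with components (cos φ cos λ, cos φ sin λ, sin φ).
The central angle between the endpoints is δ = arccos(p₁·p₂) ≈ 0.625 rad (35.8°).
Interpolate at f = 1/3 with slerp weights a = sin((1−f)δ)/sin δ ≈ 0.692, b = sin(fδ)/sin δ ≈ 0.354.
p = a·p₁ + b·p₂ ≈ (0.667, 0.528, 0.526); φ = arcsin(p_z) ≈ 31.70°, λ = atan2(p_y, p_x) ≈ 38.34°.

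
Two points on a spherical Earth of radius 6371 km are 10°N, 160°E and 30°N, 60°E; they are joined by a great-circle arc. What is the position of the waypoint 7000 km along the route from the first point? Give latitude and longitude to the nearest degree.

Write both endpoints as unit vectors p₁, p₂ with components (cos φ cos λ, cos φ sin λ, sin φ).
The central angle between the endpoints is δ = arccos(p₁·p₂) ≈ 1.632 rad (93.5°). The total great-circle distance is δ·R ≈ 1.632 × 6371 ≈ 10398 km, so the target fraction is f = 7000/10398 ≈ 0.673.
Interpolate at f ≈ 0.673 with slerp weights a = sin((1−f)δ)/sin δ ≈ 0.509, b = sin(fδ)/sin δ ≈ 0.892.
p = a·p₁ + b·p₂ ≈ (-0.085, 0.841, 0.535); φ = arcsin(p_z) ≈ 32.32°, λ = atan2(p_y, p_x) ≈ 95.77°.

≈ 32°N, 96°E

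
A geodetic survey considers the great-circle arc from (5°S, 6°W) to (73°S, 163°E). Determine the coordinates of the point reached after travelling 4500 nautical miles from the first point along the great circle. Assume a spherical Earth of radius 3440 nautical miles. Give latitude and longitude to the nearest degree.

≈ (79°S, 11°E)

Convert each endpoint to a unit vector on the sphere (x = cos φ cos λ, y = cos φ sin λ, z = sin φ).
The central angle between the endpoints is δ = arccos(p₁·p₂) ≈ 1.775 rad (101.7°). The total great-circle distance is δ·R ≈ 1.775 × 3440 ≈ 6105 nmi, so the target fraction is f = 4500/6105 ≈ 0.737.
Interpolate at f ≈ 0.737 with slerp weights a = sin((1−f)δ)/sin δ ≈ 0.459, b = sin(fδ)/sin δ ≈ 0.986.
p = a·p₁ + b·p₂ ≈ (0.179, 0.036, -0.983); φ = arcsin(p_z) ≈ -79.45°, λ = atan2(p_y, p_x) ≈ 11.49°.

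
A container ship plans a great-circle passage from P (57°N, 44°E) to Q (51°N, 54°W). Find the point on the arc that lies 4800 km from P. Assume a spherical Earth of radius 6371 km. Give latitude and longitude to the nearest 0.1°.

Convert each endpoint to a unit vector on the sphere (x = cos φ cos λ, y = cos φ sin λ, z = sin φ).
The central angle between the endpoints is δ = arccos(p₁·p₂) ≈ 0.922 rad (52.8°). The total great-circle distance is δ·R ≈ 0.922 × 6371 ≈ 5875 km, so the target fraction is f = 4800/5875 ≈ 0.817.
Interpolate at f ≈ 0.817 with slerp weights a = sin((1−f)δ)/sin δ ≈ 0.211, b = sin(fδ)/sin δ ≈ 0.858.
p = a·p₁ + b·p₂ ≈ (0.400, -0.357, 0.844); φ = arcsin(p_z) ≈ 57.56°, λ = atan2(p_y, p_x) ≈ -41.76°.

≈ (57.6°N, 41.8°W)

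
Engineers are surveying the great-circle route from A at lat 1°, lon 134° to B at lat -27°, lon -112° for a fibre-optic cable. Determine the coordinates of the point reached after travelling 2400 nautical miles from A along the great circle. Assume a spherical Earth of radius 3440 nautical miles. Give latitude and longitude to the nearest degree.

Write both endpoints as unit vectors p₁, p₂ with components (cos φ cos λ, cos φ sin λ, sin φ).
The central angle between the endpoints is δ = arccos(p₁·p₂) ≈ 1.950 rad (111.7°). The total great-circle distance is δ·R ≈ 1.950 × 3440 ≈ 6708 nmi, so the target fraction is f = 2400/6708 ≈ 0.358.
Interpolate at f ≈ 0.358 with slerp weights a = sin((1−f)δ)/sin δ ≈ 1.022, b = sin(fδ)/sin δ ≈ 0.692.
p = a·p₁ + b·p₂ ≈ (-0.941, 0.164, -0.296); φ = arcsin(p_z) ≈ -17.23°, λ = atan2(p_y, p_x) ≈ 170.11°.

≈ lat -17°, lon 170°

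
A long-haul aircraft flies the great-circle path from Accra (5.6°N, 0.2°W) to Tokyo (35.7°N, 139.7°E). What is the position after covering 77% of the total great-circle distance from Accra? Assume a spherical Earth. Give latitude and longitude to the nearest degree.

From cos δ = sin φ₁ sin φ₂ + cos φ₁ cos φ₂ cos Δλ, the central angle is δ ≈ 2.167 rad (124.1°).
Interpolate at f = 0.77 with slerp weights a = sin((1−f)δ)/sin δ ≈ 0.578, b = sin(fδ)/sin δ ≈ 1.203.
p = a·p₁ + b·p₂ ≈ (-0.170, 0.630, 0.758); φ = arcsin(p_z) ≈ 49.29°, λ = atan2(p_y, p_x) ≈ 105.11°.

≈ 49°N, 105°E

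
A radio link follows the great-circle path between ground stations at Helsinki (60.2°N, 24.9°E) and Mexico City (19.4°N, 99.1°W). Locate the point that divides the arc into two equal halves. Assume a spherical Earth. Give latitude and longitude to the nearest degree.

≈ 57°N, 67°W

Convert each endpoint to a unit vector on the sphere (x = cos φ cos λ, y = cos φ sin λ, z = sin φ).
The central angle between the endpoints is δ = arccos(p₁·p₂) ≈ 1.545 rad (88.5°).
Interpolate at f = 1/2 with slerp weights a = sin((1−f)δ)/sin δ ≈ 0.698, b = sin(fδ)/sin δ ≈ 0.698.
p = a·p₁ + b·p₂ ≈ (0.211, -0.504, 0.838); φ = arcsin(p_z) ≈ 56.89°, λ = atan2(p_y, p_x) ≈ -67.33°.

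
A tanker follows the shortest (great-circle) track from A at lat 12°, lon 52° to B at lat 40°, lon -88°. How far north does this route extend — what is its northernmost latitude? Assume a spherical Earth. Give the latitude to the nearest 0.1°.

≈ 57.6°

The great circle lies in the plane with unit normal n̂ = (p₁ × p₂)/|p₁ × p₂|.
Here n̂_z ≈ -0.536; the vertex latitude is φ_max = arccos|n̂_z| ≈ 57.6°.
Check via Clairaut: cos φ_max = |cos φ₁| · sin C = cos(12.0°)·sin(33.3°) ≈ 0.536, again giving ≈ 57.6°.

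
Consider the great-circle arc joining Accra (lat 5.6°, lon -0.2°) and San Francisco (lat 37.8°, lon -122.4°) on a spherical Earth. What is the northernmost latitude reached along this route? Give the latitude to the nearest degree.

≈ 45°

The great circle lies in the plane with unit normal n̂ = (p₁ × p₂)/|p₁ × p₂|.
Here n̂_z ≈ -0.713; the vertex latitude is φ_max = arccos|n̂_z| ≈ 44.5°.
Check via Clairaut: cos φ_max = |cos φ₁| · sin C = cos(5.6°)·sin(45.8°) ≈ 0.713, again giving ≈ 44.5°.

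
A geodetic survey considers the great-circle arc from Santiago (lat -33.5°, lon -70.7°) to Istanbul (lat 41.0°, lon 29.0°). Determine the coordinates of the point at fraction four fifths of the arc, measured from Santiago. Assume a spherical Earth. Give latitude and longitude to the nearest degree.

Convert each endpoint to a unit vector on the sphere (x = cos φ cos λ, y = cos φ sin λ, z = sin φ).
The central angle between the endpoints is δ = arccos(p₁·p₂) ≈ 2.058 rad (117.9°).
Interpolate at f = 4/5 with slerp weights a = sin((1−f)δ)/sin δ ≈ 0.453, b = sin(fδ)/sin δ ≈ 1.128.
p = a·p₁ + b·p₂ ≈ (0.870, 0.057, 0.490); φ = arcsin(p_z) ≈ 29.37°, λ = atan2(p_y, p_x) ≈ 3.72°.

≈ lat 29°, lon 4°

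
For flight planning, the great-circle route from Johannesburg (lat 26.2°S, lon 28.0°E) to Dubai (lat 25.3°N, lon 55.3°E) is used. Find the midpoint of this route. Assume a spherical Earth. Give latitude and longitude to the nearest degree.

≈ lat 0°N, lon 42°E

Convert each endpoint to a unit vector on the sphere (x = cos φ cos λ, y = cos φ sin λ, z = sin φ).
The central angle between the endpoints is δ = arccos(p₁·p₂) ≈ 1.010 rad (57.8°).
Interpolate at f = 1/2 with slerp weights a = sin((1−f)δ)/sin δ ≈ 0.571, b = sin(fδ)/sin δ ≈ 0.571.
p = a·p₁ + b·p₂ ≈ (0.747, 0.665, -0.008); φ = arcsin(p_z) ≈ -0.46°, λ = atan2(p_y, p_x) ≈ 41.70°.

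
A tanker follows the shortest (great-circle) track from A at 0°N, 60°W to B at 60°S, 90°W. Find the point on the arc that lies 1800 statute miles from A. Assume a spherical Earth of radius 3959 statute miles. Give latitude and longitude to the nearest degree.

Convert each endpoint to a unit vector on the sphere (x = cos φ cos λ, y = cos φ sin λ, z = sin φ).
The central angle between the endpoints is δ = arccos(p₁·p₂) ≈ 1.123 rad (64.3°). The total great-circle distance is δ·R ≈ 1.123 × 3959 ≈ 4446 mi, so the target fraction is f = 1800/4446 ≈ 0.405.
Interpolate at f ≈ 0.405 with slerp weights a = sin((1−f)δ)/sin δ ≈ 0.687, b = sin(fδ)/sin δ ≈ 0.487.
p = a·p₁ + b·p₂ ≈ (0.344, -0.839, -0.422); φ = arcsin(p_z) ≈ -24.96°, λ = atan2(p_y, p_x) ≈ -67.72°.

≈ 25°S, 68°W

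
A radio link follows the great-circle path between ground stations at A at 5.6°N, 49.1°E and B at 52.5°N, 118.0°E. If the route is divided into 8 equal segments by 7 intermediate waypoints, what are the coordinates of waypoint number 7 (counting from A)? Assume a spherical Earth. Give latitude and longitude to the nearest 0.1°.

Convert each endpoint to a unit vector on the sphere (x = cos φ cos λ, y = cos φ sin λ, z = sin φ).
The central angle between the endpoints is δ = arccos(p₁·p₂) ≈ 1.271 rad (72.8°).
Interpolate at f = 7/8 with slerp weights a = sin((1−f)δ)/sin δ ≈ 0.166, b = sin(fδ)/sin δ ≈ 0.938.
p = a·p₁ + b·p₂ ≈ (-0.160, 0.629, 0.761); φ = arcsin(p_z) ≈ 49.53°, λ = atan2(p_y, p_x) ≈ 104.30°.

≈ 49.5°N, 104.3°E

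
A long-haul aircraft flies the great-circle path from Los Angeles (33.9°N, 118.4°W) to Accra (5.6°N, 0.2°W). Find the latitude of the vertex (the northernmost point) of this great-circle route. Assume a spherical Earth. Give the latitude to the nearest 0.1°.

The great circle lies in the plane with unit normal n̂ = (p₁ × p₂)/|p₁ × p₂|.
Here n̂_z ≈ +0.773; the vertex latitude is φ_max = arccos|n̂_z| ≈ 39.4°.
Check via Clairaut: cos φ_max = |cos φ₁| · sin C = cos(33.9°)·sin(68.6°) ≈ 0.773, again giving ≈ 39.4°.

≈ 39.4°N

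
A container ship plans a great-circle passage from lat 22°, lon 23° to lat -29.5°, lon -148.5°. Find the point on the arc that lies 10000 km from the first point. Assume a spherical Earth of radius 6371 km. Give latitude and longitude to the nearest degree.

The haversine formula gives a central angle δ ≈ 2.955 rad (169.3°) between the endpoints. The total great-circle distance is δ·R ≈ 2.955 × 6371 ≈ 18824 km, so the target fraction is f = 10000/18824 ≈ 0.531.
Interpolate at f ≈ 0.531 with slerp weights a = sin((1−f)δ)/sin δ ≈ 5.289, b = sin(fδ)/sin δ ≈ 5.381.
p = a·p₁ + b·p₂ ≈ (0.520, -0.531, -0.669); φ = arcsin(p_z) ≈ -41.96°, λ = atan2(p_y, p_x) ≈ -45.59°.

≈ lat -42°, lon -46°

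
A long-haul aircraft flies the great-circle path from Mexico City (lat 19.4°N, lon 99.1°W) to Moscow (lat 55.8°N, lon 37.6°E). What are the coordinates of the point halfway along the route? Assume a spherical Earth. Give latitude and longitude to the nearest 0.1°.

≈ lat 60.4°N, lon 63.3°W

From cos δ = sin φ₁ sin φ₂ + cos φ₁ cos φ₂ cos Δλ, the central angle is δ ≈ 1.682 rad (96.4°).
Interpolate at f = 1/2 with slerp weights a = sin((1−f)δ)/sin δ ≈ 0.750, b = sin(fδ)/sin δ ≈ 0.750.
p = a·p₁ + b·p₂ ≈ (0.222, -0.441, 0.869); φ = arcsin(p_z) ≈ 60.39°, λ = atan2(p_y, p_x) ≈ -63.28°.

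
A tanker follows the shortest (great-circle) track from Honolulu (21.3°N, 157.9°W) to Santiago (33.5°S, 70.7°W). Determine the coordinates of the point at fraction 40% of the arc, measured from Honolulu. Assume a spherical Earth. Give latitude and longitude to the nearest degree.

The haversine formula gives a central angle δ ≈ 1.734 rad (99.4°) between the endpoints.
Interpolate at f = 0.40 with slerp weights a = sin((1−f)δ)/sin δ ≈ 0.874, b = sin(fδ)/sin δ ≈ 0.648.
p = a·p₁ + b·p₂ ≈ (-0.576, -0.816, -0.040); φ = arcsin(p_z) ≈ -2.30°, λ = atan2(p_y, p_x) ≈ -125.21°.

≈ 2°S, 125°W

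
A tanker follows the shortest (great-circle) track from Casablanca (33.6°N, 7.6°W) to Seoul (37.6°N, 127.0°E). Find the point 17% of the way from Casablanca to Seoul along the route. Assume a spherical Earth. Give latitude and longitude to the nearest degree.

The haversine formula gives a central angle δ ≈ 1.697 rad (97.2°) between the endpoints.
Interpolate at f = 0.17 with slerp weights a = sin((1−f)δ)/sin δ ≈ 0.995, b = sin(fδ)/sin δ ≈ 0.287.
p = a·p₁ + b·p₂ ≈ (0.685, 0.072, 0.725); φ = arcsin(p_z) ≈ 46.51°, λ = atan2(p_y, p_x) ≈ 5.99°.

≈ 47°N, 6°E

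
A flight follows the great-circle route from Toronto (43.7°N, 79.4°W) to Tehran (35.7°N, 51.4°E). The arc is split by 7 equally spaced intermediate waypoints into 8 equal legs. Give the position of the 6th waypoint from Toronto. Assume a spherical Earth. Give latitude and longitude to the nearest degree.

≈ (53°N, 31°E)

The haversine formula gives a central angle δ ≈ 1.551 rad (88.9°) between the endpoints.
Interpolate at f = 6/8 with slerp weights a = sin((1−f)δ)/sin δ ≈ 0.378, b = sin(fδ)/sin δ ≈ 0.918.
p = a·p₁ + b·p₂ ≈ (0.516, 0.314, 0.797); φ = arcsin(p_z) ≈ 52.86°, λ = atan2(p_y, p_x) ≈ 31.35°.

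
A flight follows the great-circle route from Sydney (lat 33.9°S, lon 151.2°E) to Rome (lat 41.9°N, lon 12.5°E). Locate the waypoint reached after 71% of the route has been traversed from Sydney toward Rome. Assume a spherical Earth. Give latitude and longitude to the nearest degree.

Convert each endpoint to a unit vector on the sphere (x = cos φ cos λ, y = cos φ sin λ, z = sin φ).
The central angle between the endpoints is δ = arccos(p₁·p₂) ≈ 2.562 rad (146.8°).
Interpolate at f = 0.71 with slerp weights a = sin((1−f)δ)/sin δ ≈ 1.235, b = sin(fδ)/sin δ ≈ 1.770.
p = a·p₁ + b·p₂ ≈ (0.388, 0.779, 0.493); φ = arcsin(p_z) ≈ 29.54°, λ = atan2(p_y, p_x) ≈ 63.53°.

≈ lat 30°N, lon 64°E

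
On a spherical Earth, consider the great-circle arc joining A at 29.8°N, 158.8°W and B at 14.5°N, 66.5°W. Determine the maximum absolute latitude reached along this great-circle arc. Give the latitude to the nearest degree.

The great circle lies in the plane with unit normal n̂ = (p₁ × p₂)/|p₁ × p₂|.
Here n̂_z ≈ +0.843; the vertex latitude is φ_max = arccos|n̂_z| ≈ 32.5°.
Check via Clairaut: cos φ_max = |cos φ₁| · sin C = cos(29.8°)·sin(76.3°) ≈ 0.843, again giving ≈ 32.5°.

≈ 33°N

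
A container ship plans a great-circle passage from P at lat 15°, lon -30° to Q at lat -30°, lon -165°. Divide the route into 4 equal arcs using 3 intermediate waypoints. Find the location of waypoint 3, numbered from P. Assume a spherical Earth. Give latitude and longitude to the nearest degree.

≈ lat -30°, lon -126°

The haversine formula gives a central angle δ ≈ 2.376 rad (136.1°) between the endpoints.
Interpolate at f = 3/4 with slerp weights a = sin((1−f)δ)/sin δ ≈ 0.808, b = sin(fδ)/sin δ ≈ 1.411.
p = a·p₁ + b·p₂ ≈ (-0.505, -0.706, -0.496); φ = arcsin(p_z) ≈ -29.76°, λ = atan2(p_y, p_x) ≈ -125.55°.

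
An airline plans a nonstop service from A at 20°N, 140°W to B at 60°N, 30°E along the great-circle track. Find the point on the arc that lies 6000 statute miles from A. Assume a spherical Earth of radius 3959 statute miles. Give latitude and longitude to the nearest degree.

≈ 72°N, 23°E

The haversine formula gives a central angle δ ≈ 1.738 rad (99.6°) between the endpoints. The total great-circle distance is δ·R ≈ 1.738 × 3959 ≈ 6881 mi, so the target fraction is f = 6000/6881 ≈ 0.872.
Interpolate at f ≈ 0.872 with slerp weights a = sin((1−f)δ)/sin δ ≈ 0.224, b = sin(fδ)/sin δ ≈ 1.013.
p = a·p₁ + b·p₂ ≈ (0.277, 0.118, 0.954); φ = arcsin(p_z) ≈ 72.46°, λ = atan2(p_y, p_x) ≈ 23.04°.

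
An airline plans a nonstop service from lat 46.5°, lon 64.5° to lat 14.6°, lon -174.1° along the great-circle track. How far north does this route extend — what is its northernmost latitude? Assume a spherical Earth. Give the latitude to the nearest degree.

≈ 55°

The great circle lies in the plane with unit normal n̂ = (p₁ × p₂)/|p₁ × p₂|.
Here n̂_z ≈ +0.576; the vertex latitude is φ_max = arccos|n̂_z| ≈ 54.8°.
Check via Clairaut: cos φ_max = |cos φ₁| · sin C = cos(46.5°)·sin(56.9°) ≈ 0.576, again giving ≈ 54.8°.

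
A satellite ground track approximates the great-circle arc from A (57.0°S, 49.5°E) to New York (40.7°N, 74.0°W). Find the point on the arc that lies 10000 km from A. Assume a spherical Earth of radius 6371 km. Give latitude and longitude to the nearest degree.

Convert each endpoint to a unit vector on the sphere (x = cos φ cos λ, y = cos φ sin λ, z = sin φ).
The central angle between the endpoints is δ = arccos(p₁·p₂) ≈ 2.457 rad (140.8°). The total great-circle distance is δ·R ≈ 2.457 × 6371 ≈ 15655 km, so the target fraction is f = 10000/15655 ≈ 0.639.
Interpolate at f ≈ 0.639 with slerp weights a = sin((1−f)δ)/sin δ ≈ 1.227, b = sin(fδ)/sin δ ≈ 1.582.
p = a·p₁ + b·p₂ ≈ (0.764, -0.645, 0.003); φ = arcsin(p_z) ≈ 0.15°, λ = atan2(p_y, p_x) ≈ -40.14°.

≈ (0°N, 40°W)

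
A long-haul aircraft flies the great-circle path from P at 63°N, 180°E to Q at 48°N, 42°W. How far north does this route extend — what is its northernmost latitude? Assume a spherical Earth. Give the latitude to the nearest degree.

≈ 77°N

The great circle lies in the plane with unit normal n̂ = (p₁ × p₂)/|p₁ × p₂|.
Here n̂_z ≈ +0.226; the vertex latitude is φ_max = arccos|n̂_z| ≈ 76.9°.
Check via Clairaut: cos φ_max = |cos φ₁| · sin C = cos(63.0°)·sin(29.8°) ≈ 0.226, again giving ≈ 76.9°.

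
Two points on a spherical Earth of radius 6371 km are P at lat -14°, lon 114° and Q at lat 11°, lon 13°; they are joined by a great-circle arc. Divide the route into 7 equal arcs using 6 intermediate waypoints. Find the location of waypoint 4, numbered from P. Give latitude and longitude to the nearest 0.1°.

Convert each endpoint to a unit vector on the sphere (x = cos φ cos λ, y = cos φ sin λ, z = sin φ).
The central angle between the endpoints is δ = arccos(p₁·p₂) ≈ 1.801 rad (103.2°).
Interpolate at f = 4/7 with slerp weights a = sin((1−f)δ)/sin δ ≈ 0.716, b = sin(fδ)/sin δ ≈ 0.880.
p = a·p₁ + b·p₂ ≈ (0.559, 0.829, -0.005); φ = arcsin(p_z) ≈ -0.31°, λ = atan2(p_y, p_x) ≈ 56.02°.

≈ lat -0.3°, lon 56.0°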